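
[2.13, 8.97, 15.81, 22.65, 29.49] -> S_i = 2.13 + 6.84*i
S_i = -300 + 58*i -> [-300, -242, -184, -126, -68]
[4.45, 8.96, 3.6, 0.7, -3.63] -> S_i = Random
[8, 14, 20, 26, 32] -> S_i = 8 + 6*i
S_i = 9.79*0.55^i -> [9.79, 5.38, 2.96, 1.63, 0.9]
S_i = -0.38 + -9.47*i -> [-0.38, -9.85, -19.32, -28.79, -38.26]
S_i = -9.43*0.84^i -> [-9.43, -7.92, -6.65, -5.59, -4.69]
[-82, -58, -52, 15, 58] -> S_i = Random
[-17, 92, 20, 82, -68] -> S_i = Random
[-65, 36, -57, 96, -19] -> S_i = Random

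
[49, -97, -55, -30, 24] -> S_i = Random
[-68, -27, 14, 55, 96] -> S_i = -68 + 41*i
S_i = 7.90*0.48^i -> [7.9, 3.79, 1.82, 0.87, 0.42]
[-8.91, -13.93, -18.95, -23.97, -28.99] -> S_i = -8.91 + -5.02*i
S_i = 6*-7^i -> [6, -42, 294, -2058, 14406]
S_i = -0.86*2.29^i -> [-0.86, -1.97, -4.51, -10.33, -23.65]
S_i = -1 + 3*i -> [-1, 2, 5, 8, 11]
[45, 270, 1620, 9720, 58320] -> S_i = 45*6^i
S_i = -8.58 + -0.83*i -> [-8.58, -9.41, -10.24, -11.07, -11.9]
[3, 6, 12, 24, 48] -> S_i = 3*2^i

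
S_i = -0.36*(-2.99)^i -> [-0.36, 1.08, -3.22, 9.62, -28.77]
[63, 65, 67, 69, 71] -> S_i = 63 + 2*i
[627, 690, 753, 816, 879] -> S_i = 627 + 63*i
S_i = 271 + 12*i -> [271, 283, 295, 307, 319]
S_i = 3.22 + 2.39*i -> [3.22, 5.61, 8.0, 10.39, 12.78]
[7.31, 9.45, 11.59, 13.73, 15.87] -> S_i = 7.31 + 2.14*i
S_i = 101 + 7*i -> [101, 108, 115, 122, 129]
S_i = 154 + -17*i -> [154, 137, 120, 103, 86]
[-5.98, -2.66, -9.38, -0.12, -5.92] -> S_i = Random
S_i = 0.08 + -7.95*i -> [0.08, -7.87, -15.82, -23.77, -31.72]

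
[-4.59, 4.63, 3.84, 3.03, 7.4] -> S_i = Random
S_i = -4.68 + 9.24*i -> [-4.68, 4.56, 13.8, 23.04, 32.28]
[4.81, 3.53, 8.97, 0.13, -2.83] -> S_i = Random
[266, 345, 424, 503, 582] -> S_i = 266 + 79*i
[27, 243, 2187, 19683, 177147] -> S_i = 27*9^i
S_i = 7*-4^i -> [7, -28, 112, -448, 1792]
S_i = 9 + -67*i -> [9, -58, -125, -192, -259]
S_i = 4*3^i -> [4, 12, 36, 108, 324]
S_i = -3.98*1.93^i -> [-3.98, -7.68, -14.83, -28.61, -55.22]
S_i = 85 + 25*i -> [85, 110, 135, 160, 185]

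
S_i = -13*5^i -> [-13, -65, -325, -1625, -8125]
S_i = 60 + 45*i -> [60, 105, 150, 195, 240]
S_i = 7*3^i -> [7, 21, 63, 189, 567]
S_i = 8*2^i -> [8, 16, 32, 64, 128]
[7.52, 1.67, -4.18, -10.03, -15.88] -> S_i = 7.52 + -5.85*i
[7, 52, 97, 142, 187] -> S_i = 7 + 45*i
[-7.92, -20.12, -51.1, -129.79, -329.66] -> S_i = -7.92*2.54^i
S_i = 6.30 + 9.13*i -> [6.3, 15.43, 24.56, 33.69, 42.82]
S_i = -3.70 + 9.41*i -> [-3.7, 5.71, 15.12, 24.53, 33.94]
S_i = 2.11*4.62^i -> [2.11, 9.75, 45.04, 208.07, 961.28]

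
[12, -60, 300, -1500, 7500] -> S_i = 12*-5^i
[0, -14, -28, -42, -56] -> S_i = 0 + -14*i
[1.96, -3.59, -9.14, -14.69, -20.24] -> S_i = 1.96 + -5.55*i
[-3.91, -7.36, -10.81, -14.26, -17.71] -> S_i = -3.91 + -3.45*i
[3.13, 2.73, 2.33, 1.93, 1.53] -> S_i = 3.13 + -0.40*i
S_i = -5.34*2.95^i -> [-5.34, -15.75, -46.47, -137.09, -404.42]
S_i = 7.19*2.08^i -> [7.19, 14.96, 31.11, 64.7, 134.58]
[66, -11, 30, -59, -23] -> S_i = Random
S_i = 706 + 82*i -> [706, 788, 870, 952, 1034]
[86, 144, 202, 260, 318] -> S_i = 86 + 58*i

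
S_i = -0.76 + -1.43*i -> [-0.76, -2.19, -3.62, -5.05, -6.48]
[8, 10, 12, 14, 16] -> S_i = 8 + 2*i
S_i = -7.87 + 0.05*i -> [-7.87, -7.82, -7.77, -7.72, -7.67]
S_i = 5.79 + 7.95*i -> [5.79, 13.74, 21.69, 29.64, 37.59]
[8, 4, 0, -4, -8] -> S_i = 8 + -4*i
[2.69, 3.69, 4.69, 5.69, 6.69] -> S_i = 2.69 + 1.00*i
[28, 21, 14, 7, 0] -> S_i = 28 + -7*i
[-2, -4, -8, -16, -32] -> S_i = -2*2^i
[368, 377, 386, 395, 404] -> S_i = 368 + 9*i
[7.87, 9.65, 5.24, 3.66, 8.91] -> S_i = Random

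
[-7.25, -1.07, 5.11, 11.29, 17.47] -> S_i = -7.25 + 6.18*i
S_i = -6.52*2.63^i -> [-6.52, -17.15, -45.1, -118.61, -311.94]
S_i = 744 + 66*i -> [744, 810, 876, 942, 1008]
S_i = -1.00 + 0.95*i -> [-1.0, -0.05, 0.9, 1.85, 2.8]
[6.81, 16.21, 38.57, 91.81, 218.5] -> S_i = 6.81*2.38^i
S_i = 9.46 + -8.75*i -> [9.46, 0.71, -8.04, -16.79, -25.54]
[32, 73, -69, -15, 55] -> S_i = Random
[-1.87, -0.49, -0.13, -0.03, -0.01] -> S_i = -1.87*0.26^i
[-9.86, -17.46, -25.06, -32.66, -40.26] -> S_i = -9.86 + -7.60*i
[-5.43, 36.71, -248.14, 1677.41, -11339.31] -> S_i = -5.43*(-6.76)^i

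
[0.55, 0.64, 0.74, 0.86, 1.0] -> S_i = 0.55*1.16^i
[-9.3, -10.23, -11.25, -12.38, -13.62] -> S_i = -9.30*1.10^i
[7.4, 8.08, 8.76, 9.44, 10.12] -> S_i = 7.40 + 0.68*i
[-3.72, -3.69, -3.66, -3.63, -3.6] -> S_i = -3.72 + 0.03*i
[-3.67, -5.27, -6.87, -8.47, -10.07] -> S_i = -3.67 + -1.60*i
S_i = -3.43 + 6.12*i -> [-3.43, 2.69, 8.81, 14.93, 21.05]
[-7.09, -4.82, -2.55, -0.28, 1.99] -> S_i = -7.09 + 2.27*i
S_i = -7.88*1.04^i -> [-7.88, -8.2, -8.52, -8.86, -9.22]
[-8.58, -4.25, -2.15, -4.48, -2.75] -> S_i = Random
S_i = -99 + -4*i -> [-99, -103, -107, -111, -115]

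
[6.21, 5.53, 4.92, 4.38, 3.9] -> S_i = 6.21*0.89^i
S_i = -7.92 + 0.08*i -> [-7.92, -7.84, -7.76, -7.68, -7.6]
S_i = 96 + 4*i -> [96, 100, 104, 108, 112]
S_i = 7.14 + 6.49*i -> [7.14, 13.63, 20.12, 26.61, 33.1]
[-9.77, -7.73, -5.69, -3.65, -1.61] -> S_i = -9.77 + 2.04*i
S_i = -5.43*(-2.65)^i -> [-5.43, 14.39, -38.13, 101.05, -267.78]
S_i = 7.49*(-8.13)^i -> [7.49, -60.89, 495.07, -4024.88, 32722.31]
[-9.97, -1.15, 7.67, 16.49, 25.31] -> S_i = -9.97 + 8.82*i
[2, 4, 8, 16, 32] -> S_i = 2*2^i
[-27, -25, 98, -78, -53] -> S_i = Random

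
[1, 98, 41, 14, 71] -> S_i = Random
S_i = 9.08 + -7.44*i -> [9.08, 1.64, -5.8, -13.24, -20.68]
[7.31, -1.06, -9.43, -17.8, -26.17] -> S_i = 7.31 + -8.37*i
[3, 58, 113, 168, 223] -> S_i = 3 + 55*i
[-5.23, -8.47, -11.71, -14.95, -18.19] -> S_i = -5.23 + -3.24*i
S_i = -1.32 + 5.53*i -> [-1.32, 4.21, 9.74, 15.27, 20.8]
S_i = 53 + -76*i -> [53, -23, -99, -175, -251]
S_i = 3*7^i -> [3, 21, 147, 1029, 7203]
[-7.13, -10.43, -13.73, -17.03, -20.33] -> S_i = -7.13 + -3.30*i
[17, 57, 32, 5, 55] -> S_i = Random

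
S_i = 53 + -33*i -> [53, 20, -13, -46, -79]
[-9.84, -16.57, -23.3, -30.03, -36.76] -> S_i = -9.84 + -6.73*i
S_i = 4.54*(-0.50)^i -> [4.54, -2.27, 1.14, -0.57, 0.28]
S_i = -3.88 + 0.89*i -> [-3.88, -2.99, -2.1, -1.21, -0.32]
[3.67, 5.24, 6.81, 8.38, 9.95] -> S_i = 3.67 + 1.57*i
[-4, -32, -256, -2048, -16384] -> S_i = -4*8^i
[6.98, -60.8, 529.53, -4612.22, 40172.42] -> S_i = 6.98*(-8.71)^i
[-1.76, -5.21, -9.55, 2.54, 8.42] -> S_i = Random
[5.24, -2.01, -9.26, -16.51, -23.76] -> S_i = 5.24 + -7.25*i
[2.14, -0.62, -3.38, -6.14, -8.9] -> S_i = 2.14 + -2.76*i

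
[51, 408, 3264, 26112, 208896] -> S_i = 51*8^i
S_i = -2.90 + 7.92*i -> [-2.9, 5.02, 12.94, 20.86, 28.78]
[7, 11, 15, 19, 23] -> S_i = 7 + 4*i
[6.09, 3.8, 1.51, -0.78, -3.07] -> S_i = 6.09 + -2.29*i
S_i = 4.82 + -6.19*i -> [4.82, -1.37, -7.56, -13.75, -19.94]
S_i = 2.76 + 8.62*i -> [2.76, 11.38, 20.0, 28.62, 37.24]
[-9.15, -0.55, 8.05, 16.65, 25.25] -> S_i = -9.15 + 8.60*i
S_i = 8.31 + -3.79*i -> [8.31, 4.52, 0.73, -3.06, -6.85]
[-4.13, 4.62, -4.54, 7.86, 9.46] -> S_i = Random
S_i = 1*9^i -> [1, 9, 81, 729, 6561]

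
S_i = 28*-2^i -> [28, -56, 112, -224, 448]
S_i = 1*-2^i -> [1, -2, 4, -8, 16]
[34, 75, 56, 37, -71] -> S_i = Random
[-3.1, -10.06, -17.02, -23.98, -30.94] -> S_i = -3.10 + -6.96*i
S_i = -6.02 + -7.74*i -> [-6.02, -13.76, -21.5, -29.24, -36.98]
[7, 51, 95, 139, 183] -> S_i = 7 + 44*i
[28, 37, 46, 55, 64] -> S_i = 28 + 9*i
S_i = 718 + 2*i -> [718, 720, 722, 724, 726]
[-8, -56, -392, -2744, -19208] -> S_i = -8*7^i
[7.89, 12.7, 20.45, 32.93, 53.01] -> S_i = 7.89*1.61^i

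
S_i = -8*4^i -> [-8, -32, -128, -512, -2048]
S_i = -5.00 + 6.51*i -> [-5.0, 1.51, 8.02, 14.53, 21.04]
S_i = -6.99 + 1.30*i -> [-6.99, -5.69, -4.39, -3.09, -1.79]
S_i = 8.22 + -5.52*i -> [8.22, 2.7, -2.82, -8.34, -13.86]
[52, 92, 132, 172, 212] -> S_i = 52 + 40*i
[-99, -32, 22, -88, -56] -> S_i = Random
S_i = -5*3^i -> [-5, -15, -45, -135, -405]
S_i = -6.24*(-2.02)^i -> [-6.24, 12.6, -25.46, 51.43, -103.89]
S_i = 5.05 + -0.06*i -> [5.05, 4.99, 4.93, 4.87, 4.81]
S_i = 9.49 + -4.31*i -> [9.49, 5.18, 0.87, -3.44, -7.75]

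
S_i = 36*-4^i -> [36, -144, 576, -2304, 9216]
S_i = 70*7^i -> [70, 490, 3430, 24010, 168070]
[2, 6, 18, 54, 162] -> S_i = 2*3^i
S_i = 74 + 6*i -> [74, 80, 86, 92, 98]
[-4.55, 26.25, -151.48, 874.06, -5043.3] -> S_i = -4.55*(-5.77)^i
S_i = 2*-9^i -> [2, -18, 162, -1458, 13122]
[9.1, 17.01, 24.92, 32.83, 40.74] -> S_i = 9.10 + 7.91*i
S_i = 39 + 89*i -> [39, 128, 217, 306, 395]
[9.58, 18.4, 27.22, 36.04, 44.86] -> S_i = 9.58 + 8.82*i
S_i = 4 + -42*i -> [4, -38, -80, -122, -164]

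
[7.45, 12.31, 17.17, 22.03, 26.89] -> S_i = 7.45 + 4.86*i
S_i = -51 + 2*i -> [-51, -49, -47, -45, -43]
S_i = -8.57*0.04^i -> [-8.57, -0.34, -0.01, -0.0, -0.0]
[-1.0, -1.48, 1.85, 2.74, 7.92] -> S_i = Random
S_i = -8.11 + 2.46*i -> [-8.11, -5.65, -3.19, -0.73, 1.73]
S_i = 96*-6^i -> [96, -576, 3456, -20736, 124416]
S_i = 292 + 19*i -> [292, 311, 330, 349, 368]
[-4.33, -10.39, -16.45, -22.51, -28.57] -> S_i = -4.33 + -6.06*i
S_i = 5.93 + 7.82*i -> [5.93, 13.75, 21.57, 29.39, 37.21]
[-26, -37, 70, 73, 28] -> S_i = Random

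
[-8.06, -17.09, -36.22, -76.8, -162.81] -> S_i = -8.06*2.12^i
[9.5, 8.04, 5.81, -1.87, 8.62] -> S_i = Random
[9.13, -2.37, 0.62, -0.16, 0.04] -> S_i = 9.13*(-0.26)^i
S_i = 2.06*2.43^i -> [2.06, 5.01, 12.16, 29.56, 71.83]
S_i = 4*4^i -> [4, 16, 64, 256, 1024]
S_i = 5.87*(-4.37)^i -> [5.87, -25.65, 112.1, -489.87, 2140.74]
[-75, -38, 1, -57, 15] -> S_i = Random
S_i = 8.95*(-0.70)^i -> [8.95, -6.26, 4.39, -3.07, 2.15]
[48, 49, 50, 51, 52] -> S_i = 48 + 1*i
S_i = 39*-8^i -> [39, -312, 2496, -19968, 159744]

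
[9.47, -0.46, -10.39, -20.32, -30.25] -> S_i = 9.47 + -9.93*i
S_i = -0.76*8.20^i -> [-0.76, -6.23, -51.1, -419.04, -3436.13]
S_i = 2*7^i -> [2, 14, 98, 686, 4802]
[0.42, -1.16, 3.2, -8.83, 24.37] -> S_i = 0.42*(-2.76)^i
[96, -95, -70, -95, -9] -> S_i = Random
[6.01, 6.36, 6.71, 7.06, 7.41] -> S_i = 6.01 + 0.35*i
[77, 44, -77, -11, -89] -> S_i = Random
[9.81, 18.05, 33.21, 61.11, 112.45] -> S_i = 9.81*1.84^i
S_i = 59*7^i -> [59, 413, 2891, 20237, 141659]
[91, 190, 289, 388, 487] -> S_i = 91 + 99*i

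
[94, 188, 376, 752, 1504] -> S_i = 94*2^i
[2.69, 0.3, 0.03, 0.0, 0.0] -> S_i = 2.69*0.11^i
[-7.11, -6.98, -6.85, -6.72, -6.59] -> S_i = -7.11 + 0.13*i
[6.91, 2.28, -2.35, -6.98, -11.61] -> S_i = 6.91 + -4.63*i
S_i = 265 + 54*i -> [265, 319, 373, 427, 481]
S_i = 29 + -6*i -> [29, 23, 17, 11, 5]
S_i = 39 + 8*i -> [39, 47, 55, 63, 71]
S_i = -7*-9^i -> [-7, 63, -567, 5103, -45927]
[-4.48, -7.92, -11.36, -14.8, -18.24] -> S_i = -4.48 + -3.44*i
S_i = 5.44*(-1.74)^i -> [5.44, -9.47, 16.47, -28.66, 49.87]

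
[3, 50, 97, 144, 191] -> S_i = 3 + 47*i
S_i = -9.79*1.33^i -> [-9.79, -13.02, -17.32, -23.03, -30.63]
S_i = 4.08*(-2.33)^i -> [4.08, -9.51, 22.15, -51.61, 120.25]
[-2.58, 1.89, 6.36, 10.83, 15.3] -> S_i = -2.58 + 4.47*i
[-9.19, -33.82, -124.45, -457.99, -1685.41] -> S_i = -9.19*3.68^i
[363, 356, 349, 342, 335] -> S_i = 363 + -7*i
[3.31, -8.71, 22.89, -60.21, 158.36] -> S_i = 3.31*(-2.63)^i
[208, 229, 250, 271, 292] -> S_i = 208 + 21*i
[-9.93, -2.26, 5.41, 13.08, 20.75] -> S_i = -9.93 + 7.67*i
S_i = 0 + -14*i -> [0, -14, -28, -42, -56]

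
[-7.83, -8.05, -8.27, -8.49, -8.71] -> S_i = -7.83 + -0.22*i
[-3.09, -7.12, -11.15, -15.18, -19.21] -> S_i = -3.09 + -4.03*i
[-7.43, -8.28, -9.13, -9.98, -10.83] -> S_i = -7.43 + -0.85*i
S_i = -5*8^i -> [-5, -40, -320, -2560, -20480]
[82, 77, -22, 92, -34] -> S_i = Random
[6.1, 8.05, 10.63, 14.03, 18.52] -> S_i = 6.10*1.32^i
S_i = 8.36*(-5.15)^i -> [8.36, -43.05, 221.73, -1141.9, 5880.78]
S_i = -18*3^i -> [-18, -54, -162, -486, -1458]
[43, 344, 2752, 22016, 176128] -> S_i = 43*8^i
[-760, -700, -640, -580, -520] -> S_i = -760 + 60*i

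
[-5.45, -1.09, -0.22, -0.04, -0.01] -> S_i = -5.45*0.20^i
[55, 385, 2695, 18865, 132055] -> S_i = 55*7^i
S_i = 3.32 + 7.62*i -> [3.32, 10.94, 18.56, 26.18, 33.8]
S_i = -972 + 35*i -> [-972, -937, -902, -867, -832]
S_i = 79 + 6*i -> [79, 85, 91, 97, 103]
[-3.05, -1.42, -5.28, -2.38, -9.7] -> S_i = Random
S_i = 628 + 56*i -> [628, 684, 740, 796, 852]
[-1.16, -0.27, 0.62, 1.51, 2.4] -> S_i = -1.16 + 0.89*i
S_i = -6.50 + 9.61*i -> [-6.5, 3.11, 12.72, 22.33, 31.94]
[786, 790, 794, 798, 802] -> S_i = 786 + 4*i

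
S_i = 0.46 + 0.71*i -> [0.46, 1.17, 1.88, 2.59, 3.3]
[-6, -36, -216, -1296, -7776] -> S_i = -6*6^i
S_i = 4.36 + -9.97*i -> [4.36, -5.61, -15.58, -25.55, -35.52]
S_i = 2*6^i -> [2, 12, 72, 432, 2592]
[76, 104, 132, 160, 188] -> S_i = 76 + 28*i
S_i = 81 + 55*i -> [81, 136, 191, 246, 301]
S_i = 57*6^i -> [57, 342, 2052, 12312, 73872]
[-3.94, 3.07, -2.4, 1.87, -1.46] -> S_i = -3.94*(-0.78)^i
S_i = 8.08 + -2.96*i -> [8.08, 5.12, 2.16, -0.8, -3.76]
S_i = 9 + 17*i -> [9, 26, 43, 60, 77]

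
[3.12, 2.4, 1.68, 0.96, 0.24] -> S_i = 3.12 + -0.72*i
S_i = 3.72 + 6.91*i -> [3.72, 10.63, 17.54, 24.45, 31.36]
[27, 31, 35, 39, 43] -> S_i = 27 + 4*i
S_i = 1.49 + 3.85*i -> [1.49, 5.34, 9.19, 13.04, 16.89]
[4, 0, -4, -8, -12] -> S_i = 4 + -4*i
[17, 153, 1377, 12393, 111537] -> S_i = 17*9^i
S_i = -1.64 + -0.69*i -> [-1.64, -2.33, -3.02, -3.71, -4.4]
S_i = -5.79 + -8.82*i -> [-5.79, -14.61, -23.43, -32.25, -41.07]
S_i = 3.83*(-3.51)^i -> [3.83, -13.44, 47.19, -165.62, 581.34]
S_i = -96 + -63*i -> [-96, -159, -222, -285, -348]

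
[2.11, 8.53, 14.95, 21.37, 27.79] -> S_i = 2.11 + 6.42*i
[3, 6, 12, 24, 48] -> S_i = 3*2^i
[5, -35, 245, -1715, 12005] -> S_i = 5*-7^i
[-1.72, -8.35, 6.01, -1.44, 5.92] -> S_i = Random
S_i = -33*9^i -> [-33, -297, -2673, -24057, -216513]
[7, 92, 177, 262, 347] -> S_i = 7 + 85*i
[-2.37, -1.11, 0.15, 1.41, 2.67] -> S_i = -2.37 + 1.26*i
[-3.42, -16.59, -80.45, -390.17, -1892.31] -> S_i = -3.42*4.85^i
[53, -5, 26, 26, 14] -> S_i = Random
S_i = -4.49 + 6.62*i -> [-4.49, 2.13, 8.75, 15.37, 21.99]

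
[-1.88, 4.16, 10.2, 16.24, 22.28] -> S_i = -1.88 + 6.04*i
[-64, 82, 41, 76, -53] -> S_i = Random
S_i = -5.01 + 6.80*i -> [-5.01, 1.79, 8.59, 15.39, 22.19]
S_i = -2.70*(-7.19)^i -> [-2.7, 19.41, -139.58, 1003.58, -7215.71]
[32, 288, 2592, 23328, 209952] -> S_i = 32*9^i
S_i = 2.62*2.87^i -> [2.62, 7.52, 21.58, 61.94, 177.76]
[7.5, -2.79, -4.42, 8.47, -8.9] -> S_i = Random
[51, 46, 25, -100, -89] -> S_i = Random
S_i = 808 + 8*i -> [808, 816, 824, 832, 840]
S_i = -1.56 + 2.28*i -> [-1.56, 0.72, 3.0, 5.28, 7.56]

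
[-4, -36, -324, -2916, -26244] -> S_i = -4*9^i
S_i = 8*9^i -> [8, 72, 648, 5832, 52488]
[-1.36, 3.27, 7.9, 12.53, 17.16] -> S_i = -1.36 + 4.63*i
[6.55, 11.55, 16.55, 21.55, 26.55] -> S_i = 6.55 + 5.00*i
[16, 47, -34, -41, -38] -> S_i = Random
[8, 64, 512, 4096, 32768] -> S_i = 8*8^i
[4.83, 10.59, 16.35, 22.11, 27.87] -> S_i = 4.83 + 5.76*i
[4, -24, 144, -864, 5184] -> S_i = 4*-6^i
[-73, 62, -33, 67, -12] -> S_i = Random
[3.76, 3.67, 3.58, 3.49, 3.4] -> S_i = 3.76 + -0.09*i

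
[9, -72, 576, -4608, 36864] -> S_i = 9*-8^i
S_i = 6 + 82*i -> [6, 88, 170, 252, 334]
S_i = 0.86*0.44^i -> [0.86, 0.38, 0.17, 0.07, 0.03]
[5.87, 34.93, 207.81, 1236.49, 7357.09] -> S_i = 5.87*5.95^i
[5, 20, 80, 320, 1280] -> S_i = 5*4^i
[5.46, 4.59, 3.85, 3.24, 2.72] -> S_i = 5.46*0.84^i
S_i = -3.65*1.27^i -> [-3.65, -4.64, -5.89, -7.48, -9.5]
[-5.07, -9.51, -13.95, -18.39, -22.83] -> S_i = -5.07 + -4.44*i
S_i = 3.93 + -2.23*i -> [3.93, 1.7, -0.53, -2.76, -4.99]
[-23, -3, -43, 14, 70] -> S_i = Random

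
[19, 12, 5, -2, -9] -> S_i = 19 + -7*i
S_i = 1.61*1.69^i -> [1.61, 2.72, 4.6, 7.77, 13.13]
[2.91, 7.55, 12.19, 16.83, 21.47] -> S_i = 2.91 + 4.64*i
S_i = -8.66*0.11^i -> [-8.66, -0.95, -0.1, -0.01, -0.0]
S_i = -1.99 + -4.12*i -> [-1.99, -6.11, -10.23, -14.35, -18.47]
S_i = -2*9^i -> [-2, -18, -162, -1458, -13122]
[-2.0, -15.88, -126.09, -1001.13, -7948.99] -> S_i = -2.00*7.94^i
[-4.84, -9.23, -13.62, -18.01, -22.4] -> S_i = -4.84 + -4.39*i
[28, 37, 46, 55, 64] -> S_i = 28 + 9*i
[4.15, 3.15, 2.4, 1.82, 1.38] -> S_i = 4.15*0.76^i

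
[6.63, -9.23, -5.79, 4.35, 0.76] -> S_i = Random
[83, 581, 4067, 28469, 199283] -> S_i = 83*7^i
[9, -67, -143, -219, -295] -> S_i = 9 + -76*i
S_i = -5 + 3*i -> [-5, -2, 1, 4, 7]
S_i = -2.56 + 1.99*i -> [-2.56, -0.57, 1.42, 3.41, 5.4]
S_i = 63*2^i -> [63, 126, 252, 504, 1008]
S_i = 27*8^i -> [27, 216, 1728, 13824, 110592]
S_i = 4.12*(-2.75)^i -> [4.12, -11.33, 31.16, -85.68, 235.63]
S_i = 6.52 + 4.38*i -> [6.52, 10.9, 15.28, 19.66, 24.04]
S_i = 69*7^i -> [69, 483, 3381, 23667, 165669]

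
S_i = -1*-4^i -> [-1, 4, -16, 64, -256]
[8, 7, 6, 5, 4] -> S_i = 8 + -1*i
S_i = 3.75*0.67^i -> [3.75, 2.51, 1.68, 1.13, 0.76]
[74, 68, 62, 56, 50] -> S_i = 74 + -6*i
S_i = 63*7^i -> [63, 441, 3087, 21609, 151263]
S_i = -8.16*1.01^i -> [-8.16, -8.24, -8.32, -8.41, -8.49]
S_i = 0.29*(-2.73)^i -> [0.29, -0.79, 2.16, -5.9, 16.11]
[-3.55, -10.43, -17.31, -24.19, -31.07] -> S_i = -3.55 + -6.88*i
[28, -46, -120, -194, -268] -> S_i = 28 + -74*i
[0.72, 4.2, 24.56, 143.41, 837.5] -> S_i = 0.72*5.84^i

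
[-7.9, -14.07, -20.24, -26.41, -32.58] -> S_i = -7.90 + -6.17*i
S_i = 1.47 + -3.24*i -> [1.47, -1.77, -5.01, -8.25, -11.49]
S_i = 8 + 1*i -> [8, 9, 10, 11, 12]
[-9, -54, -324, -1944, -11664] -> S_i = -9*6^i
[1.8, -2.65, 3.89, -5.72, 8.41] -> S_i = 1.80*(-1.47)^i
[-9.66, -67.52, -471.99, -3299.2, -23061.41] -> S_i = -9.66*6.99^i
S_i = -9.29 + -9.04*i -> [-9.29, -18.33, -27.37, -36.41, -45.45]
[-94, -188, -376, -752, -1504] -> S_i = -94*2^i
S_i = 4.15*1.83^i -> [4.15, 7.59, 13.9, 25.43, 46.54]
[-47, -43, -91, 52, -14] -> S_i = Random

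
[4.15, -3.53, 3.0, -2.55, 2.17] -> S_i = 4.15*(-0.85)^i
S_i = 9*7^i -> [9, 63, 441, 3087, 21609]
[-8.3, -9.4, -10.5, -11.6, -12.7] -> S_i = -8.30 + -1.10*i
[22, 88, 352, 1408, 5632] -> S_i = 22*4^i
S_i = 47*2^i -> [47, 94, 188, 376, 752]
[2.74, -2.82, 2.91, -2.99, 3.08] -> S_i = 2.74*(-1.03)^i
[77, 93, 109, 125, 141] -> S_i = 77 + 16*i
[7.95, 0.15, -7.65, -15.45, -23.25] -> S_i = 7.95 + -7.80*i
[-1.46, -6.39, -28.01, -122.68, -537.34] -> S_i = -1.46*4.38^i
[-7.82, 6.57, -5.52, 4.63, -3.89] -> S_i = -7.82*(-0.84)^i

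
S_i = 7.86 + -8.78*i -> [7.86, -0.92, -9.7, -18.48, -27.26]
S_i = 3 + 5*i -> [3, 8, 13, 18, 23]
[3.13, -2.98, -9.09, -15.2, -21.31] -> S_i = 3.13 + -6.11*i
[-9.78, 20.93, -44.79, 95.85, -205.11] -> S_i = -9.78*(-2.14)^i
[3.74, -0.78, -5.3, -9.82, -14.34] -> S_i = 3.74 + -4.52*i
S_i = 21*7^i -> [21, 147, 1029, 7203, 50421]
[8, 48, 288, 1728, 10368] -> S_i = 8*6^i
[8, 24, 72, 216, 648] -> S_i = 8*3^i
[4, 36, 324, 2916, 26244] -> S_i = 4*9^i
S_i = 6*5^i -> [6, 30, 150, 750, 3750]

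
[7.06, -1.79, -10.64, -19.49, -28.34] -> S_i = 7.06 + -8.85*i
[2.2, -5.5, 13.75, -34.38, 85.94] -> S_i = 2.20*(-2.50)^i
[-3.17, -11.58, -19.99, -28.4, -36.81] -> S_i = -3.17 + -8.41*i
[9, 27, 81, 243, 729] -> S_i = 9*3^i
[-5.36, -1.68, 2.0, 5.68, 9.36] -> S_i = -5.36 + 3.68*i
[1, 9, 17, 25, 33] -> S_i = 1 + 8*i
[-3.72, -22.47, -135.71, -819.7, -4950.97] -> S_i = -3.72*6.04^i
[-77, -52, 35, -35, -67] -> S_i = Random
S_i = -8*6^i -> [-8, -48, -288, -1728, -10368]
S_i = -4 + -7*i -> [-4, -11, -18, -25, -32]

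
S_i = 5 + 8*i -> [5, 13, 21, 29, 37]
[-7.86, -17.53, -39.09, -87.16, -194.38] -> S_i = -7.86*2.23^i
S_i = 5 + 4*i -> [5, 9, 13, 17, 21]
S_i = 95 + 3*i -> [95, 98, 101, 104, 107]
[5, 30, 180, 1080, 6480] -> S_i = 5*6^i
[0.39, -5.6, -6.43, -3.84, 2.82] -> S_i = Random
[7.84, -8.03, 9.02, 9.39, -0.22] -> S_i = Random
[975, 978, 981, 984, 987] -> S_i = 975 + 3*i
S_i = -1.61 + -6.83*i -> [-1.61, -8.44, -15.27, -22.1, -28.93]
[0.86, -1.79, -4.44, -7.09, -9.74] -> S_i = 0.86 + -2.65*i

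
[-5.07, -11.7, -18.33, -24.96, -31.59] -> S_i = -5.07 + -6.63*i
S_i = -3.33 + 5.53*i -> [-3.33, 2.2, 7.73, 13.26, 18.79]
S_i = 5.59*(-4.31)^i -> [5.59, -24.09, 103.84, -447.55, 1928.95]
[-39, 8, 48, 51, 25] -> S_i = Random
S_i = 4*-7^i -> [4, -28, 196, -1372, 9604]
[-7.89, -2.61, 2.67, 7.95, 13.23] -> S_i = -7.89 + 5.28*i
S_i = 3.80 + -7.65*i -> [3.8, -3.85, -11.5, -19.15, -26.8]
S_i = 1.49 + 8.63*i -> [1.49, 10.12, 18.75, 27.38, 36.01]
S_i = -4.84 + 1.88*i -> [-4.84, -2.96, -1.08, 0.8, 2.68]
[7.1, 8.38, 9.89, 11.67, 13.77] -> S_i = 7.10*1.18^i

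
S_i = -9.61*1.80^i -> [-9.61, -17.3, -31.14, -56.05, -100.88]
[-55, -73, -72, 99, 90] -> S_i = Random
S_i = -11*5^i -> [-11, -55, -275, -1375, -6875]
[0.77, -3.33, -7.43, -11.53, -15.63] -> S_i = 0.77 + -4.10*i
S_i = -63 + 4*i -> [-63, -59, -55, -51, -47]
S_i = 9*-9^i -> [9, -81, 729, -6561, 59049]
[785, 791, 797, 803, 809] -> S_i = 785 + 6*i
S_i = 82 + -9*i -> [82, 73, 64, 55, 46]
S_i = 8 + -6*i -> [8, 2, -4, -10, -16]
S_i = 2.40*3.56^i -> [2.4, 8.54, 30.42, 108.28, 385.49]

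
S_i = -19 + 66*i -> [-19, 47, 113, 179, 245]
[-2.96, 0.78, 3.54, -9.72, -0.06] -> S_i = Random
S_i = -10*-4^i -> [-10, 40, -160, 640, -2560]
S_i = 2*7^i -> [2, 14, 98, 686, 4802]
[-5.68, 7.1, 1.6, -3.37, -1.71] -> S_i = Random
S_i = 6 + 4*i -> [6, 10, 14, 18, 22]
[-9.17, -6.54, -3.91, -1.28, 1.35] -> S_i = -9.17 + 2.63*i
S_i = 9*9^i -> [9, 81, 729, 6561, 59049]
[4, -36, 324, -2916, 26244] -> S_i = 4*-9^i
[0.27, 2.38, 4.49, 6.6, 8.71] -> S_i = 0.27 + 2.11*i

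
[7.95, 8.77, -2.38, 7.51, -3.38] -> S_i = Random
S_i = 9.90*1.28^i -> [9.9, 12.67, 16.22, 20.76, 26.58]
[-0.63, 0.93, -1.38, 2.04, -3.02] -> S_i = -0.63*(-1.48)^i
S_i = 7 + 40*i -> [7, 47, 87, 127, 167]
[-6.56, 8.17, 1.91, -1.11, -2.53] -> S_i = Random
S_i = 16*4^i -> [16, 64, 256, 1024, 4096]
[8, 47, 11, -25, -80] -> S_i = Random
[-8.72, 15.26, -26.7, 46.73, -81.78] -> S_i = -8.72*(-1.75)^i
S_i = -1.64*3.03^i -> [-1.64, -4.97, -15.06, -45.62, -138.23]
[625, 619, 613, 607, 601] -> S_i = 625 + -6*i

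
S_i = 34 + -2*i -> [34, 32, 30, 28, 26]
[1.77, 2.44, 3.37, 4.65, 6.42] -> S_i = 1.77*1.38^i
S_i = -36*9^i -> [-36, -324, -2916, -26244, -236196]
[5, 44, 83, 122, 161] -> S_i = 5 + 39*i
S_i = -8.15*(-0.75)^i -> [-8.15, 6.11, -4.58, 3.44, -2.58]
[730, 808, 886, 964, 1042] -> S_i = 730 + 78*i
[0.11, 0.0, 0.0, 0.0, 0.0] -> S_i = 0.11*0.01^i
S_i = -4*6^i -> [-4, -24, -144, -864, -5184]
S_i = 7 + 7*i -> [7, 14, 21, 28, 35]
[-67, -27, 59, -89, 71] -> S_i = Random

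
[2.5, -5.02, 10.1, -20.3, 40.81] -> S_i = 2.50*(-2.01)^i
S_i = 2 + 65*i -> [2, 67, 132, 197, 262]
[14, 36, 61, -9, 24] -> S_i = Random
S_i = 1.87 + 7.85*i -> [1.87, 9.72, 17.57, 25.42, 33.27]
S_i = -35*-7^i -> [-35, 245, -1715, 12005, -84035]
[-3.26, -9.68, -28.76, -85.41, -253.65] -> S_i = -3.26*2.97^i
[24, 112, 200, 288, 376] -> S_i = 24 + 88*i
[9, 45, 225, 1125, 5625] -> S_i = 9*5^i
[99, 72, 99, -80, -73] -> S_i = Random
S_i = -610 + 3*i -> [-610, -607, -604, -601, -598]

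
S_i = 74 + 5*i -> [74, 79, 84, 89, 94]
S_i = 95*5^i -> [95, 475, 2375, 11875, 59375]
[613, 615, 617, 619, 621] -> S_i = 613 + 2*i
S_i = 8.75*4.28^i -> [8.75, 37.45, 160.29, 686.02, 2936.18]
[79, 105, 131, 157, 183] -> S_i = 79 + 26*i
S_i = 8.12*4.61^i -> [8.12, 37.43, 172.57, 795.53, 3667.41]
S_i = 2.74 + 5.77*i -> [2.74, 8.51, 14.28, 20.05, 25.82]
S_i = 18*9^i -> [18, 162, 1458, 13122, 118098]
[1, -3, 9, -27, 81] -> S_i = 1*-3^i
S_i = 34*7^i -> [34, 238, 1666, 11662, 81634]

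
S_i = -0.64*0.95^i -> [-0.64, -0.61, -0.58, -0.55, -0.52]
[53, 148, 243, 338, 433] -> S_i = 53 + 95*i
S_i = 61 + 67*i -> [61, 128, 195, 262, 329]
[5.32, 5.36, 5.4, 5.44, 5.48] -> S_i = 5.32 + 0.04*i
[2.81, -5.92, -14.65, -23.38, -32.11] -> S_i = 2.81 + -8.73*i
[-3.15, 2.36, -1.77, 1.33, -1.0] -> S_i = -3.15*(-0.75)^i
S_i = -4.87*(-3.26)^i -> [-4.87, 15.88, -51.76, 168.73, -550.05]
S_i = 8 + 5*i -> [8, 13, 18, 23, 28]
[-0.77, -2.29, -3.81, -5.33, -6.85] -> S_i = -0.77 + -1.52*i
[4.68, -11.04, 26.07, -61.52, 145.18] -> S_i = 4.68*(-2.36)^i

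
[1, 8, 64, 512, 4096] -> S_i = 1*8^i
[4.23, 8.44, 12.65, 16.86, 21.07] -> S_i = 4.23 + 4.21*i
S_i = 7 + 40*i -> [7, 47, 87, 127, 167]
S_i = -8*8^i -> [-8, -64, -512, -4096, -32768]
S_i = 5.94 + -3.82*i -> [5.94, 2.12, -1.7, -5.52, -9.34]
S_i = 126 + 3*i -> [126, 129, 132, 135, 138]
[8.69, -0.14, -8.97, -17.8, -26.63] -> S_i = 8.69 + -8.83*i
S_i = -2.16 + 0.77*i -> [-2.16, -1.39, -0.62, 0.15, 0.92]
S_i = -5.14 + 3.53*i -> [-5.14, -1.61, 1.92, 5.45, 8.98]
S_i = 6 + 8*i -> [6, 14, 22, 30, 38]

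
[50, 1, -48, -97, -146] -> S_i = 50 + -49*i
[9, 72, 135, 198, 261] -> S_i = 9 + 63*i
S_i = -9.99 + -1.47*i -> [-9.99, -11.46, -12.93, -14.4, -15.87]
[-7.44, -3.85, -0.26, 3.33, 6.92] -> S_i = -7.44 + 3.59*i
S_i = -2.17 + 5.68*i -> [-2.17, 3.51, 9.19, 14.87, 20.55]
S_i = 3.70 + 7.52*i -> [3.7, 11.22, 18.74, 26.26, 33.78]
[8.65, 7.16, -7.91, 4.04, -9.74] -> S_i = Random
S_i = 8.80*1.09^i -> [8.8, 9.59, 10.46, 11.4, 12.42]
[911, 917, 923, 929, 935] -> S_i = 911 + 6*i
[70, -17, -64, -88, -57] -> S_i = Random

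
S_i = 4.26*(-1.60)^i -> [4.26, -6.82, 10.91, -17.45, 27.92]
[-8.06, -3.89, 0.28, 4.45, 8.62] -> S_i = -8.06 + 4.17*i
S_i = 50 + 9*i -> [50, 59, 68, 77, 86]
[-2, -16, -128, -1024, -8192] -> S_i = -2*8^i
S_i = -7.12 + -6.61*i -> [-7.12, -13.73, -20.34, -26.95, -33.56]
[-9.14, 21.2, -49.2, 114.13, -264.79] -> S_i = -9.14*(-2.32)^i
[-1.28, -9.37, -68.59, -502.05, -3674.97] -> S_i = -1.28*7.32^i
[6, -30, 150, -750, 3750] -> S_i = 6*-5^i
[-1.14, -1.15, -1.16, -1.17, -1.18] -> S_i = -1.14 + -0.01*i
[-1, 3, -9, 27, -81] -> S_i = -1*-3^i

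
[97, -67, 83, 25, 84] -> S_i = Random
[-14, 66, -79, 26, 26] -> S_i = Random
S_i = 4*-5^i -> [4, -20, 100, -500, 2500]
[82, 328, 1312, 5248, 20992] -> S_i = 82*4^i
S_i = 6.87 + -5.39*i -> [6.87, 1.48, -3.91, -9.3, -14.69]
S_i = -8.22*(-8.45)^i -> [-8.22, 69.46, -586.93, 4959.55, -41908.17]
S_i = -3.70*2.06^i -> [-3.7, -7.62, -15.7, -32.34, -66.63]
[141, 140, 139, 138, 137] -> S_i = 141 + -1*i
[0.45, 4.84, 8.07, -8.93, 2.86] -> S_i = Random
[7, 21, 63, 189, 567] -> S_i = 7*3^i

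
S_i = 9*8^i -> [9, 72, 576, 4608, 36864]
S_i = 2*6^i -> [2, 12, 72, 432, 2592]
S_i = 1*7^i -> [1, 7, 49, 343, 2401]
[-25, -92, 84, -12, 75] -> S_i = Random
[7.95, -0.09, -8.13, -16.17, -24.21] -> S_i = 7.95 + -8.04*i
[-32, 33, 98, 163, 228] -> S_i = -32 + 65*i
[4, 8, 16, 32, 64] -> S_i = 4*2^i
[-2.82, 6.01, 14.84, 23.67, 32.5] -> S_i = -2.82 + 8.83*i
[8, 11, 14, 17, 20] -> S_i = 8 + 3*i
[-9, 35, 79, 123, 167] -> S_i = -9 + 44*i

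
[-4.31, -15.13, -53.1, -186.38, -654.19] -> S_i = -4.31*3.51^i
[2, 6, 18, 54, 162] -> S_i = 2*3^i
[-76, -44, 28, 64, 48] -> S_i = Random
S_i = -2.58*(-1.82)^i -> [-2.58, 4.7, -8.55, 15.55, -28.31]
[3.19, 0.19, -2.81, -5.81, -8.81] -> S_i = 3.19 + -3.00*i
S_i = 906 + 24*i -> [906, 930, 954, 978, 1002]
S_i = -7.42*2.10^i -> [-7.42, -15.58, -32.72, -68.72, -144.3]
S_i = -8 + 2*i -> [-8, -6, -4, -2, 0]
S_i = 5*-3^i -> [5, -15, 45, -135, 405]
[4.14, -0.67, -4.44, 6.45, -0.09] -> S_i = Random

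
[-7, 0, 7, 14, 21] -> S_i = -7 + 7*i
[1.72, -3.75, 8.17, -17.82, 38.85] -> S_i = 1.72*(-2.18)^i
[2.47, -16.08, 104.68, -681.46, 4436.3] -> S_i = 2.47*(-6.51)^i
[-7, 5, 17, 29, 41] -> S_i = -7 + 12*i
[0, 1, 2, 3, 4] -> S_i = 0 + 1*i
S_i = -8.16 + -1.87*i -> [-8.16, -10.03, -11.9, -13.77, -15.64]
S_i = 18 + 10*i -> [18, 28, 38, 48, 58]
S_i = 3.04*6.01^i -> [3.04, 18.27, 109.81, 659.93, 3966.17]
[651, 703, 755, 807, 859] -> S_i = 651 + 52*i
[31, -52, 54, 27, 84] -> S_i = Random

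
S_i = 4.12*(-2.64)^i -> [4.12, -10.88, 28.71, -75.81, 200.13]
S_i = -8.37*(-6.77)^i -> [-8.37, 56.66, -383.62, 2597.12, -17582.48]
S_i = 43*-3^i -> [43, -129, 387, -1161, 3483]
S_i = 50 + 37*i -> [50, 87, 124, 161, 198]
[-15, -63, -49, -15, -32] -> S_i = Random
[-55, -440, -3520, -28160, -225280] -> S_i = -55*8^i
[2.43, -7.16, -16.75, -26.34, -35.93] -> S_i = 2.43 + -9.59*i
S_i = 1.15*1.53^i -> [1.15, 1.76, 2.69, 4.12, 6.3]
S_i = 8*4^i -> [8, 32, 128, 512, 2048]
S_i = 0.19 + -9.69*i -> [0.19, -9.5, -19.19, -28.88, -38.57]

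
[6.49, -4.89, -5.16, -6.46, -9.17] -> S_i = Random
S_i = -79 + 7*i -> [-79, -72, -65, -58, -51]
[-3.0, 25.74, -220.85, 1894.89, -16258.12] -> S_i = -3.00*(-8.58)^i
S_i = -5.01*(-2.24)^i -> [-5.01, 11.22, -25.14, 56.31, -126.13]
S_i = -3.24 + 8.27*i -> [-3.24, 5.03, 13.3, 21.57, 29.84]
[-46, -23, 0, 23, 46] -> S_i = -46 + 23*i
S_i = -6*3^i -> [-6, -18, -54, -162, -486]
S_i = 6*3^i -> [6, 18, 54, 162, 486]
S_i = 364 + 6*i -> [364, 370, 376, 382, 388]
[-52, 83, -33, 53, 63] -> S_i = Random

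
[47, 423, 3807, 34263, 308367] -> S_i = 47*9^i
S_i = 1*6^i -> [1, 6, 36, 216, 1296]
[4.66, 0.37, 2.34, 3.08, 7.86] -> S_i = Random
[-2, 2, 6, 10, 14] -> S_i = -2 + 4*i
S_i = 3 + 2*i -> [3, 5, 7, 9, 11]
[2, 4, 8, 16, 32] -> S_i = 2*2^i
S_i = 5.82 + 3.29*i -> [5.82, 9.11, 12.4, 15.69, 18.98]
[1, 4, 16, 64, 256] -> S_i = 1*4^i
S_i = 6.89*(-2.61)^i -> [6.89, -17.98, 46.94, -122.5, 319.73]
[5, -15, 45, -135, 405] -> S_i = 5*-3^i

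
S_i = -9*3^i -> [-9, -27, -81, -243, -729]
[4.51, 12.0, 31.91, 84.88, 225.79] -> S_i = 4.51*2.66^i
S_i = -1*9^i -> [-1, -9, -81, -729, -6561]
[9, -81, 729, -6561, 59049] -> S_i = 9*-9^i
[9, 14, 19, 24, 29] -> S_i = 9 + 5*i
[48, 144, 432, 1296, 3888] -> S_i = 48*3^i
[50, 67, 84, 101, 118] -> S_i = 50 + 17*i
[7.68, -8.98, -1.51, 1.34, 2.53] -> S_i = Random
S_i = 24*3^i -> [24, 72, 216, 648, 1944]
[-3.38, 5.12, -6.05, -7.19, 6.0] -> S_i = Random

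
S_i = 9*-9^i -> [9, -81, 729, -6561, 59049]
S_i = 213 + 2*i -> [213, 215, 217, 219, 221]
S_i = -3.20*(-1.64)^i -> [-3.2, 5.25, -8.61, 14.12, -23.15]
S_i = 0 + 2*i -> [0, 2, 4, 6, 8]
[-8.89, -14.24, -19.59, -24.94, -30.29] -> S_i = -8.89 + -5.35*i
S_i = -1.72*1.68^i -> [-1.72, -2.89, -4.85, -8.16, -13.7]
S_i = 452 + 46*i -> [452, 498, 544, 590, 636]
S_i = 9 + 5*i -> [9, 14, 19, 24, 29]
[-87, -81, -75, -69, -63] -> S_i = -87 + 6*i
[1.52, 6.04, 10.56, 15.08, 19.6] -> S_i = 1.52 + 4.52*i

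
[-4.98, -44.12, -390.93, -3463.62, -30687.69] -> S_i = -4.98*8.86^i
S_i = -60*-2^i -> [-60, 120, -240, 480, -960]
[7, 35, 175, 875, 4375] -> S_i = 7*5^i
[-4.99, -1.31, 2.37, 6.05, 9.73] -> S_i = -4.99 + 3.68*i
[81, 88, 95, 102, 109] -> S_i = 81 + 7*i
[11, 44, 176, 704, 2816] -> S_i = 11*4^i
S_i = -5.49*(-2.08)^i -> [-5.49, 11.42, -23.75, 49.4, -102.76]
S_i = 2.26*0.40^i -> [2.26, 0.9, 0.36, 0.14, 0.06]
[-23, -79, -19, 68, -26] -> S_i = Random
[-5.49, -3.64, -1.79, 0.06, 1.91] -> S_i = -5.49 + 1.85*i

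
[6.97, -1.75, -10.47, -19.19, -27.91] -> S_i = 6.97 + -8.72*i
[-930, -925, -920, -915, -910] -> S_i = -930 + 5*i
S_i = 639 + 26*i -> [639, 665, 691, 717, 743]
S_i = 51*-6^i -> [51, -306, 1836, -11016, 66096]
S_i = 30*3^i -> [30, 90, 270, 810, 2430]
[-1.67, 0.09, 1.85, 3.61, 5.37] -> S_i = -1.67 + 1.76*i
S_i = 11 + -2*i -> [11, 9, 7, 5, 3]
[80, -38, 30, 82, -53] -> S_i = Random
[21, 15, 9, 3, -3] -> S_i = 21 + -6*i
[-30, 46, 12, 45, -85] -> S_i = Random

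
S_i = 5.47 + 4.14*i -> [5.47, 9.61, 13.75, 17.89, 22.03]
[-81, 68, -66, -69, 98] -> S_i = Random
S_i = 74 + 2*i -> [74, 76, 78, 80, 82]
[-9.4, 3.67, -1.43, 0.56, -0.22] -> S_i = -9.40*(-0.39)^i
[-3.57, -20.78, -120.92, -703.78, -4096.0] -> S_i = -3.57*5.82^i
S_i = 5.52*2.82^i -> [5.52, 15.57, 43.9, 123.79, 349.09]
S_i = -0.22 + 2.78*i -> [-0.22, 2.56, 5.34, 8.12, 10.9]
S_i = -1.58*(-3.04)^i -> [-1.58, 4.8, -14.6, 44.39, -134.94]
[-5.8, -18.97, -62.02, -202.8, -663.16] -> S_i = -5.80*3.27^i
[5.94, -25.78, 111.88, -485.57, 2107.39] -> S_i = 5.94*(-4.34)^i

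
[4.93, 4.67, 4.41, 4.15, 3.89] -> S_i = 4.93 + -0.26*i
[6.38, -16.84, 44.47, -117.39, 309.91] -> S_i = 6.38*(-2.64)^i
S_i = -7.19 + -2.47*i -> [-7.19, -9.66, -12.13, -14.6, -17.07]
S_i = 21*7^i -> [21, 147, 1029, 7203, 50421]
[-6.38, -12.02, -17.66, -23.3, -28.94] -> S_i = -6.38 + -5.64*i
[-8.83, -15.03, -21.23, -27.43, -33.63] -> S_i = -8.83 + -6.20*i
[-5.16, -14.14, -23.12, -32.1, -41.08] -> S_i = -5.16 + -8.98*i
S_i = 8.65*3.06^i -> [8.65, 26.47, 81.0, 247.85, 758.41]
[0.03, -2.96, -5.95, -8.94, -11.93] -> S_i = 0.03 + -2.99*i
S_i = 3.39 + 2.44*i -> [3.39, 5.83, 8.27, 10.71, 13.15]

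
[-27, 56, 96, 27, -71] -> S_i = Random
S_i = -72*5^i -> [-72, -360, -1800, -9000, -45000]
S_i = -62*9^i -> [-62, -558, -5022, -45198, -406782]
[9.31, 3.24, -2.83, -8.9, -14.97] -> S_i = 9.31 + -6.07*i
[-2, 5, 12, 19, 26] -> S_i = -2 + 7*i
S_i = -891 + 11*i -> [-891, -880, -869, -858, -847]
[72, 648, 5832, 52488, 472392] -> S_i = 72*9^i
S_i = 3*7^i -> [3, 21, 147, 1029, 7203]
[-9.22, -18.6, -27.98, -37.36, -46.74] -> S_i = -9.22 + -9.38*i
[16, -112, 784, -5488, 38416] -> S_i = 16*-7^i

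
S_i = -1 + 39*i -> [-1, 38, 77, 116, 155]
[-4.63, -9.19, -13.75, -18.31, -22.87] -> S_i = -4.63 + -4.56*i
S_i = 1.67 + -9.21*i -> [1.67, -7.54, -16.75, -25.96, -35.17]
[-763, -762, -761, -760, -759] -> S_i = -763 + 1*i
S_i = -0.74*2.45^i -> [-0.74, -1.81, -4.44, -10.88, -26.66]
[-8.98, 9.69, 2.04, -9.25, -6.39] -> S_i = Random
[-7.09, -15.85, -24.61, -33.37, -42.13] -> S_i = -7.09 + -8.76*i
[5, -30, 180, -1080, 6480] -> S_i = 5*-6^i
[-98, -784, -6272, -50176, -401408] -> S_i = -98*8^i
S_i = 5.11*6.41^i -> [5.11, 32.76, 209.96, 1345.84, 8626.87]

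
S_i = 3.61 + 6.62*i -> [3.61, 10.23, 16.85, 23.47, 30.09]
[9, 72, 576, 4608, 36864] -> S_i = 9*8^i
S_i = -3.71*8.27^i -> [-3.71, -30.68, -253.74, -2098.41, -17353.85]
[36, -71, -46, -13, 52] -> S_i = Random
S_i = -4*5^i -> [-4, -20, -100, -500, -2500]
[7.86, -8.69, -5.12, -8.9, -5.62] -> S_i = Random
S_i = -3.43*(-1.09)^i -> [-3.43, 3.74, -4.08, 4.44, -4.84]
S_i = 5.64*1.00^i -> [5.64, 5.64, 5.64, 5.64, 5.64]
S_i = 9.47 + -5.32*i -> [9.47, 4.15, -1.17, -6.49, -11.81]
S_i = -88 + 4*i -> [-88, -84, -80, -76, -72]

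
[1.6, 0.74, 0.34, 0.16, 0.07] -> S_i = 1.60*0.46^i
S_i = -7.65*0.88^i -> [-7.65, -6.73, -5.92, -5.21, -4.59]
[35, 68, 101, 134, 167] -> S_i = 35 + 33*i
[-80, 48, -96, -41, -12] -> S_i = Random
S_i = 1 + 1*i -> [1, 2, 3, 4, 5]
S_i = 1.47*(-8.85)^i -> [1.47, -13.01, 115.13, -1018.94, 9017.59]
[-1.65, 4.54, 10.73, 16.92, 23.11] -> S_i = -1.65 + 6.19*i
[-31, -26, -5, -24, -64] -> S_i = Random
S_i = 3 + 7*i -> [3, 10, 17, 24, 31]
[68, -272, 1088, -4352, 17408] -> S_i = 68*-4^i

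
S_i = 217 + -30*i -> [217, 187, 157, 127, 97]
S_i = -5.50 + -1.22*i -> [-5.5, -6.72, -7.94, -9.16, -10.38]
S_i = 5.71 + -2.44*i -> [5.71, 3.27, 0.83, -1.61, -4.05]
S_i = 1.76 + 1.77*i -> [1.76, 3.53, 5.3, 7.07, 8.84]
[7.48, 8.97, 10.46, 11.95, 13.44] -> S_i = 7.48 + 1.49*i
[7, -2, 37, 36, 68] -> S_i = Random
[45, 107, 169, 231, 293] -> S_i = 45 + 62*i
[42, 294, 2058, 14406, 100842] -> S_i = 42*7^i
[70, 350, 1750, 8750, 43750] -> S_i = 70*5^i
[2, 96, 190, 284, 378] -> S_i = 2 + 94*i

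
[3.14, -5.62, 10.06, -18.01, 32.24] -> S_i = 3.14*(-1.79)^i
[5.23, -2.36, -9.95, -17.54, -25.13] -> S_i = 5.23 + -7.59*i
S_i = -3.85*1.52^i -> [-3.85, -5.85, -8.9, -13.52, -20.55]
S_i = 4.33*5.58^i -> [4.33, 24.16, 134.82, 752.3, 4197.83]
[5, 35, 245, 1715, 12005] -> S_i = 5*7^i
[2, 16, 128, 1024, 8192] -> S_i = 2*8^i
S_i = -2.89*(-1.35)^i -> [-2.89, 3.9, -5.27, 7.11, -9.6]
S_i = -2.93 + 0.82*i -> [-2.93, -2.11, -1.29, -0.47, 0.35]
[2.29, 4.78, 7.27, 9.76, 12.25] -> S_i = 2.29 + 2.49*i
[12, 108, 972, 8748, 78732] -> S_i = 12*9^i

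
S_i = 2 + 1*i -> [2, 3, 4, 5, 6]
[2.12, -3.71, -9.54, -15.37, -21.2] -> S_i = 2.12 + -5.83*i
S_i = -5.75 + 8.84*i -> [-5.75, 3.09, 11.93, 20.77, 29.61]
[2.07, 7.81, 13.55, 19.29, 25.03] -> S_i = 2.07 + 5.74*i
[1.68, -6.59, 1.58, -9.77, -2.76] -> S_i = Random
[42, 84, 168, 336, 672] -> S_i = 42*2^i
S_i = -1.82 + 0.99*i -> [-1.82, -0.83, 0.16, 1.15, 2.14]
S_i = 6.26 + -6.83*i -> [6.26, -0.57, -7.4, -14.23, -21.06]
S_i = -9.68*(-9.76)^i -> [-9.68, 94.48, -922.09, 8999.63, -87836.42]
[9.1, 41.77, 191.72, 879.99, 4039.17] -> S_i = 9.10*4.59^i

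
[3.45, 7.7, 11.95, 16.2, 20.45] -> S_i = 3.45 + 4.25*i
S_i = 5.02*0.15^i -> [5.02, 0.75, 0.11, 0.02, 0.0]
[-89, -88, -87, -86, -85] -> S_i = -89 + 1*i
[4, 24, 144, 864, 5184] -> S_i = 4*6^i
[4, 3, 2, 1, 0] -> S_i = 4 + -1*i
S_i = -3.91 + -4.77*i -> [-3.91, -8.68, -13.45, -18.22, -22.99]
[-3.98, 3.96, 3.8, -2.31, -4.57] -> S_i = Random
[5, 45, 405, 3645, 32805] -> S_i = 5*9^i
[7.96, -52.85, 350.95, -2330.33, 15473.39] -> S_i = 7.96*(-6.64)^i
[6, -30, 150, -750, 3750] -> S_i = 6*-5^i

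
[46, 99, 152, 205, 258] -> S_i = 46 + 53*i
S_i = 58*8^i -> [58, 464, 3712, 29696, 237568]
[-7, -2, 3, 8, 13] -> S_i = -7 + 5*i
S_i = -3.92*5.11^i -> [-3.92, -20.03, -102.36, -523.06, -2672.82]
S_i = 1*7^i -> [1, 7, 49, 343, 2401]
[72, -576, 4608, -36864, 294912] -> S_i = 72*-8^i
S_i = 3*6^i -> [3, 18, 108, 648, 3888]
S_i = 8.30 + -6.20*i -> [8.3, 2.1, -4.1, -10.3, -16.5]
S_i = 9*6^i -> [9, 54, 324, 1944, 11664]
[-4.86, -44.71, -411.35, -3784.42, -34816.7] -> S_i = -4.86*9.20^i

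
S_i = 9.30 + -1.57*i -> [9.3, 7.73, 6.16, 4.59, 3.02]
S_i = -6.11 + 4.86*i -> [-6.11, -1.25, 3.61, 8.47, 13.33]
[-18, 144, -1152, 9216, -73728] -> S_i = -18*-8^i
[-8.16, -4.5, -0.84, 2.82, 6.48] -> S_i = -8.16 + 3.66*i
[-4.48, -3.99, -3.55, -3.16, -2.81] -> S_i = -4.48*0.89^i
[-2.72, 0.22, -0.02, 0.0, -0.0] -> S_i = -2.72*(-0.08)^i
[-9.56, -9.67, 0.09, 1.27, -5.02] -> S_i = Random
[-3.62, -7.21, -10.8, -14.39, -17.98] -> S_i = -3.62 + -3.59*i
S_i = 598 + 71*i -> [598, 669, 740, 811, 882]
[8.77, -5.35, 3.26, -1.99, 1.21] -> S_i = 8.77*(-0.61)^i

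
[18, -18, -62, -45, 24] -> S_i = Random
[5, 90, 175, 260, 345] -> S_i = 5 + 85*i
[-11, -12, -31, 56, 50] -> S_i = Random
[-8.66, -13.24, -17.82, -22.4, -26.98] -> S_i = -8.66 + -4.58*i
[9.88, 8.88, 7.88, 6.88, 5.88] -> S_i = 9.88 + -1.00*i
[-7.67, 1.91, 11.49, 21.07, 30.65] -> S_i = -7.67 + 9.58*i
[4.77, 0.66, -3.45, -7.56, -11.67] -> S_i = 4.77 + -4.11*i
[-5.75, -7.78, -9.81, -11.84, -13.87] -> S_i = -5.75 + -2.03*i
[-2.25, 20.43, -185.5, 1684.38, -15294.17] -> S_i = -2.25*(-9.08)^i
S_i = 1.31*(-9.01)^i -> [1.31, -11.8, 106.35, -958.18, 8633.17]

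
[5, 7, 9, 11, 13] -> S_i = 5 + 2*i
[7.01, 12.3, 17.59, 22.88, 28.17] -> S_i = 7.01 + 5.29*i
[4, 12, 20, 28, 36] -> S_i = 4 + 8*i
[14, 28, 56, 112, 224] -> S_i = 14*2^i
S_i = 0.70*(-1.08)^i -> [0.7, -0.76, 0.82, -0.88, 0.95]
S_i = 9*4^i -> [9, 36, 144, 576, 2304]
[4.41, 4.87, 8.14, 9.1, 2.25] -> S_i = Random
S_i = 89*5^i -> [89, 445, 2225, 11125, 55625]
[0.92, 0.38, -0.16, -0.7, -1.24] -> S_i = 0.92 + -0.54*i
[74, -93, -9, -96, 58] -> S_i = Random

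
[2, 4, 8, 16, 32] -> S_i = 2*2^i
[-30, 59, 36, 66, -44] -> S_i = Random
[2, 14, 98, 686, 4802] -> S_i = 2*7^i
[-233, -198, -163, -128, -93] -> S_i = -233 + 35*i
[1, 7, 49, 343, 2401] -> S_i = 1*7^i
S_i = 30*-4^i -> [30, -120, 480, -1920, 7680]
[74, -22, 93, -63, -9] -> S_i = Random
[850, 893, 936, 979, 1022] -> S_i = 850 + 43*i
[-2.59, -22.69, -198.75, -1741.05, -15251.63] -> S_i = -2.59*8.76^i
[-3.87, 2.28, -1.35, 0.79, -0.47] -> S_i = -3.87*(-0.59)^i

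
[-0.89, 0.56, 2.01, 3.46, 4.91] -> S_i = -0.89 + 1.45*i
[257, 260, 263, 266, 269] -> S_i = 257 + 3*i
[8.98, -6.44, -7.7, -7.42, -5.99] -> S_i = Random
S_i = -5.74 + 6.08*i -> [-5.74, 0.34, 6.42, 12.5, 18.58]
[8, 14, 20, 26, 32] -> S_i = 8 + 6*i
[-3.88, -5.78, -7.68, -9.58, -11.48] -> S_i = -3.88 + -1.90*i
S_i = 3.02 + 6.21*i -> [3.02, 9.23, 15.44, 21.65, 27.86]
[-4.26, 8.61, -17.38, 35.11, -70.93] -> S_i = -4.26*(-2.02)^i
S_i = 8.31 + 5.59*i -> [8.31, 13.9, 19.49, 25.08, 30.67]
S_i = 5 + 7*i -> [5, 12, 19, 26, 33]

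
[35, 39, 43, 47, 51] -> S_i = 35 + 4*i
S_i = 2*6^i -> [2, 12, 72, 432, 2592]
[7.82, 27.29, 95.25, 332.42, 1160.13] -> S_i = 7.82*3.49^i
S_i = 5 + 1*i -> [5, 6, 7, 8, 9]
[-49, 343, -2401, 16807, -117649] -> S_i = -49*-7^i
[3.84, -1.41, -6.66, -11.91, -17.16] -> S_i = 3.84 + -5.25*i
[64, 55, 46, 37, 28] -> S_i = 64 + -9*i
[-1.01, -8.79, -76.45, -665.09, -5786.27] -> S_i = -1.01*8.70^i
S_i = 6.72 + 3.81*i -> [6.72, 10.53, 14.34, 18.15, 21.96]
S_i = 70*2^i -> [70, 140, 280, 560, 1120]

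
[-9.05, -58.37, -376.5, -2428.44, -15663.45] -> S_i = -9.05*6.45^i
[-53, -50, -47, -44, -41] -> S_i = -53 + 3*i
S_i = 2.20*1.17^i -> [2.2, 2.57, 3.01, 3.52, 4.12]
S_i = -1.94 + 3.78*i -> [-1.94, 1.84, 5.62, 9.4, 13.18]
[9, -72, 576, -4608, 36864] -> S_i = 9*-8^i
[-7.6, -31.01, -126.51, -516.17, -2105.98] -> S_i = -7.60*4.08^i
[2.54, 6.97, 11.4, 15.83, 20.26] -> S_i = 2.54 + 4.43*i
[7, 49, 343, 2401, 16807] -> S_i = 7*7^i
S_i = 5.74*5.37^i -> [5.74, 30.82, 165.52, 888.86, 4773.19]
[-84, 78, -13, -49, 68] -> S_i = Random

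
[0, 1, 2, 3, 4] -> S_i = 0 + 1*i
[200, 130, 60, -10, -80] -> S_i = 200 + -70*i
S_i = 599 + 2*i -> [599, 601, 603, 605, 607]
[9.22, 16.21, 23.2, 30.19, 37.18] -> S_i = 9.22 + 6.99*i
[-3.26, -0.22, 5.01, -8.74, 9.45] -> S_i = Random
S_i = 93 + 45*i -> [93, 138, 183, 228, 273]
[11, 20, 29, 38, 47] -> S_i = 11 + 9*i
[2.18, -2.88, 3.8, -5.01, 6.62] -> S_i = 2.18*(-1.32)^i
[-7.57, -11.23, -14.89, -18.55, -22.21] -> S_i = -7.57 + -3.66*i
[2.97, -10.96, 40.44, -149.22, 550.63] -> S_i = 2.97*(-3.69)^i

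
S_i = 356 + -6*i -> [356, 350, 344, 338, 332]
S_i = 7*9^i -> [7, 63, 567, 5103, 45927]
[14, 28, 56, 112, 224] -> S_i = 14*2^i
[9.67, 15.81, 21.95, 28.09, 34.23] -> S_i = 9.67 + 6.14*i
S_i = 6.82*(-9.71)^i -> [6.82, -66.22, 643.02, -6243.7, 60626.33]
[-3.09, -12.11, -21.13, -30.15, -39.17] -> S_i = -3.09 + -9.02*i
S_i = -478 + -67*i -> [-478, -545, -612, -679, -746]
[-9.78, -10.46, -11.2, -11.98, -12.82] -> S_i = -9.78*1.07^i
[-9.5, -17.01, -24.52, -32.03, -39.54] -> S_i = -9.50 + -7.51*i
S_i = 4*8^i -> [4, 32, 256, 2048, 16384]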